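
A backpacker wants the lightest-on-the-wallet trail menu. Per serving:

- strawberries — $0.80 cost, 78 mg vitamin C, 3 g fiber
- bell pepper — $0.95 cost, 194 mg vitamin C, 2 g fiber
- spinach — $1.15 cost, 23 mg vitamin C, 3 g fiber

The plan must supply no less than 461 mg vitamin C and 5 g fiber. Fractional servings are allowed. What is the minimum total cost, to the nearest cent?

$2.30

An LP optimum is at a vertex; with two nutrient constraints at most two foods are used. Check each candidate.
strawberries only: max(461/78, 5/3) = 5.91 servings → $4.73.
bell pepper only: max(461/194, 5/2) = 2.5 servings → $2.38.
spinach only: max(461/23, 5/3) = 20.04 servings → $23.05.
strawberries + bell pepper with both tight: 0.1127 servings and 2.331 servings → $2.30.
strawberries + spinach with both targets exact would need a negative amount; discard.
bell pepper + spinach with both tight: 2.366 servings and 0.08955 servings → $2.35.
Cheapest feasible corner: $2.30.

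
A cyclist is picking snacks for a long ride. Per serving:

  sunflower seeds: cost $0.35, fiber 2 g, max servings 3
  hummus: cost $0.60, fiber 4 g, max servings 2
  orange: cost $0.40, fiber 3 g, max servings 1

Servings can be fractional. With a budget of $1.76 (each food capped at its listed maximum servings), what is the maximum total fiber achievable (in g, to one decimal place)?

11.9 g

Fiber per dollar: orange 7.5, hummus 6.667, sunflower seeds 5.714.
Take 1 serving of orange: spends $0.40, +3.0 g fiber (running total 3.0 g).
Take 2 servings of hummus: spends $1.20, +8.0 g fiber (running total 11.0 g).
Take 0.4571 servings of sunflower seeds: spends $0.16, +0.9 g fiber (running total 11.9 g).
Filling greedily by fiber-per-dollar is optimal for one linear limit, giving 11.9 g.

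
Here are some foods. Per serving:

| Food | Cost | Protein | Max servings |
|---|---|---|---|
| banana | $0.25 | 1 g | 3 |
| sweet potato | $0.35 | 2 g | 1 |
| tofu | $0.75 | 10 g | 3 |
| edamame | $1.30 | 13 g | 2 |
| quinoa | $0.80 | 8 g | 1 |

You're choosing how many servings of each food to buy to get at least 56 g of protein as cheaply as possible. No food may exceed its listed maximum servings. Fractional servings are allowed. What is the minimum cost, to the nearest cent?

$4.85

Cost per g of protein: tofu $0.0750, edamame $0.1000, quinoa $0.1000, sweet potato $0.1750, banana $0.2500.
Take 3 servings of tofu: +30.0 g protein for $2.25 (total $2.25, still need 26.0 g).
Take 2 servings of edamame: +26.0 g protein for $2.60 (total $4.85, still need 0.0 g).
Greedy by cheapest-per-g is optimal for a single linear constraint, so the minimum cost is $4.85.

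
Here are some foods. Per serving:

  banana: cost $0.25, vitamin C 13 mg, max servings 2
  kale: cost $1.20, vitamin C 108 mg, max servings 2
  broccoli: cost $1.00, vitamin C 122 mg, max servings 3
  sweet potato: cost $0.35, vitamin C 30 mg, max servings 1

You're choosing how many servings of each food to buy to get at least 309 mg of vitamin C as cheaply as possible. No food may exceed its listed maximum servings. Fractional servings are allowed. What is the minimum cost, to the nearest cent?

Cost per mg of vitamin C: broccoli $0.0082, kale $0.0111, sweet potato $0.0117, banana $0.0192.
Take 2.533 servings of broccoli: +309.0 mg vitamin C for $2.53 (total $2.53, still need 0.0 mg).
Filling from the cheapest source first is optimal under one linear minimum: $2.53.

$2.53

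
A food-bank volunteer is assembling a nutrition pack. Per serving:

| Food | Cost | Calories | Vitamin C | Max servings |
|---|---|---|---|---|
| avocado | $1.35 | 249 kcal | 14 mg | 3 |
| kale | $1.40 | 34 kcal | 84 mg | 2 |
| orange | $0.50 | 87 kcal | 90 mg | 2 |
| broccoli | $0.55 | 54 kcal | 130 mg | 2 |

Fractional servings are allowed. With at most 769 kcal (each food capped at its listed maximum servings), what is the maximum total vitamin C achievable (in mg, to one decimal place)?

Vitamin C per kcal: kale 2.471, broccoli 2.407, orange 1.034, avocado 0.05622.
Take 2 servings of kale: uses 68 kcal, +168.0 mg vitamin C (running total 168.0 mg).
Take 2 servings of broccoli: uses 108 kcal, +260.0 mg vitamin C (running total 428.0 mg).
Take 2 servings of orange: uses 174 kcal, +180.0 mg vitamin C (running total 608.0 mg).
Take 1.683 servings of avocado: uses 419 kcal, +23.6 mg vitamin C (running total 631.6 mg).
Greedy by best ratio exhausts the calories allowance optimally: 631.6 mg.

631.6 mg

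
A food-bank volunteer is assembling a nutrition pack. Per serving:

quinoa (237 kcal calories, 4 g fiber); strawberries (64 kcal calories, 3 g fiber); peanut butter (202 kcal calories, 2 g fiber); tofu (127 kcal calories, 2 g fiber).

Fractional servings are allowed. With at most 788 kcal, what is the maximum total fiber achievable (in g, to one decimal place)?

36.9 g

Fiber per kcal: strawberries 0.04688, quinoa 0.01688, tofu 0.01575, peanut butter 0.009901.
With no serving limits, spend the whole calories allowance on strawberries: 788 kcal / 64 kcal × 3 g = 36.9 g.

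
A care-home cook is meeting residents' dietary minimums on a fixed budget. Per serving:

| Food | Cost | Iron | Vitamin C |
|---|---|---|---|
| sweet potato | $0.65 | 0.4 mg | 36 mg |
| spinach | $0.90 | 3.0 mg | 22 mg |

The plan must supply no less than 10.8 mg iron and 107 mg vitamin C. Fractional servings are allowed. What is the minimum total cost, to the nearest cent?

Minimising a linear cost over {iron ≥ 10.8, vitamin C ≥ 107, servings ≥ 0} — the optimum is at a vertex, using one or two foods.
sweet potato only: max(10.8/0.4, 107/36) = 27 servings → $17.55.
spinach only: max(10.8/3.0, 107/22) = 4.864 servings → $4.38.
sweet potato + spinach with both tight: 0.8407 servings and 3.488 servings → $3.69.
Cheapest feasible corner: $3.69.

$3.69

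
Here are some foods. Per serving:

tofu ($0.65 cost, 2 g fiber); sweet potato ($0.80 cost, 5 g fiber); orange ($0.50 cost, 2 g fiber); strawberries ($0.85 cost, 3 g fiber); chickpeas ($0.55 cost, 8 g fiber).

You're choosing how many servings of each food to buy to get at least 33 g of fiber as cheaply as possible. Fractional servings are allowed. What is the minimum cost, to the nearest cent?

Cost per g of fiber: chickpeas $0.0688, sweet potato $0.1600, orange $0.2500, strawberries $0.2833, tofu $0.3250.
With no serving limits, use only chickpeas: 33 g / 8 g = 4.125 servings × $0.55 = $2.27.

$2.27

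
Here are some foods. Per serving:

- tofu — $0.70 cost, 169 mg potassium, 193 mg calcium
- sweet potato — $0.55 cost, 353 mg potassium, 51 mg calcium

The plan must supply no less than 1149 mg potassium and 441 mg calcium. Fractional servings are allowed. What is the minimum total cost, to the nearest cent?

$2.50

With two linear requirements the optimum uses one or two foods; enumerate the corners.
tofu only: max(1149/169, 441/193) = 6.799 servings → $4.76.
sweet potato only: max(1149/353, 441/51) = 8.647 servings → $4.76.
tofu + sweet potato with both tight: 1.631 servings and 2.474 servings → $2.50.
So the least-cost plan costs $2.50.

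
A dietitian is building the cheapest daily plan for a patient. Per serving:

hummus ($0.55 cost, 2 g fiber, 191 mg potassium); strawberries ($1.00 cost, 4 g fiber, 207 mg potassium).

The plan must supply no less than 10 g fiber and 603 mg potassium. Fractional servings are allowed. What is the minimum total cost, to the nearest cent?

$2.55

Compare the cost at each extreme point of the feasible region.
hummus only: max(10/2, 603/191) = 5 servings → $2.75.
strawberries only: max(10/4, 603/207) = 2.913 servings → $2.91.
hummus + strawberries with both tight: 0.9771 servings and 2.011 servings → $2.55.
So the least-cost plan costs $2.55.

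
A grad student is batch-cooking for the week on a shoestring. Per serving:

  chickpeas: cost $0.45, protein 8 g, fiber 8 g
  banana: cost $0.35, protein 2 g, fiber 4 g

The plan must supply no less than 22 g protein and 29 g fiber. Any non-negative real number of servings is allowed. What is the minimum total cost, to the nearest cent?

$1.63

The cheapest plan sits at a corner of the feasible region — with two constraints it uses at most two foods.
chickpeas only: max(22/8, 29/8) = 3.625 servings → $1.63.
banana only: max(22/2, 29/4) = 11 servings → $3.85.
chickpeas + banana with both tight: 1.875 servings and 3.5 servings → $2.07.
The minimum over all feasible corners is $1.63.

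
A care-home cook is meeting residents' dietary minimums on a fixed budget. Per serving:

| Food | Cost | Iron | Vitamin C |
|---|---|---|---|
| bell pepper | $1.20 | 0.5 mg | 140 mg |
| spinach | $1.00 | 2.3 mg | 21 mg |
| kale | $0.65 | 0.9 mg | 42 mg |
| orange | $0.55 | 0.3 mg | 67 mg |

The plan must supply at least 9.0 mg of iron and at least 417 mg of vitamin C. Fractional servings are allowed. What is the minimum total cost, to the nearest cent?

$6.10

With two linear requirements the optimum uses one or two foods; enumerate the corners.
bell pepper only: max(9.0/0.5, 417/140) = 18 servings → $21.60.
spinach only: max(9.0/2.3, 417/21) = 19.86 servings → $19.86.
kale only: max(9.0/0.9, 417/42) = 10 servings → $6.50.
orange only: max(9.0/0.3, 417/67) = 30 servings → $16.50.
bell pepper + spinach with both tight: 2.472 servings and 3.376 servings → $6.34.
bell pepper + kale with both targets exact would need a negative amount; discard.
bell pepper + orange with both targets exact would need a negative amount; discard.
spinach + kale with both tight: 0.03475 servings and 9.911 servings → $6.48.
spinach + orange with both tight: 3.233 servings and 5.21 servings → $6.10.
kale + orange with both targets exact would need a negative amount; discard.
So the least-cost plan costs $6.10.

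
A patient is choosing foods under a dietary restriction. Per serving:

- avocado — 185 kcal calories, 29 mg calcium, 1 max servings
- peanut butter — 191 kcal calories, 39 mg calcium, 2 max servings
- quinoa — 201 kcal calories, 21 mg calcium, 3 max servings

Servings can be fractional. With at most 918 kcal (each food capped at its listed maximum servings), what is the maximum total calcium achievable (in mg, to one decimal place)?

Calcium per kcal: peanut butter 0.2042, avocado 0.1568, quinoa 0.1045.
Take 2 servings of peanut butter: uses 382 kcal, +78.0 mg calcium (running total 78.0 mg).
Take 1 serving of avocado: uses 185 kcal, +29.0 mg calcium (running total 107.0 mg).
Take 1.746 servings of quinoa: uses 351 kcal, +36.7 mg calcium (running total 143.7 mg).
Filling greedily by calcium-per-kcal is optimal for one linear limit, giving 143.7 mg.

143.7 mg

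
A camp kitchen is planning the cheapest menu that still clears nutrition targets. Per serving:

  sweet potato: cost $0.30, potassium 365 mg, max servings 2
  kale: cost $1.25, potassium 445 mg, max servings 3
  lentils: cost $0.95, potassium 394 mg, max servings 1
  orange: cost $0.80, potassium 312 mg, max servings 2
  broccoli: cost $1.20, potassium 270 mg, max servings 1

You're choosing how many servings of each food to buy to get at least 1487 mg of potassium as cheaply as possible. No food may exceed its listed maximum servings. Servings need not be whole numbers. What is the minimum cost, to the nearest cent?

Cost per mg of potassium: sweet potato $0.0008, lentils $0.0024, orange $0.0026, kale $0.0028, broccoli $0.0044.
Take 2 servings of sweet potato: +730.0 mg potassium for $0.60 (total $0.60, still need 757.0 mg).
Take 1 serving of lentils: +394.0 mg potassium for $0.95 (total $1.55, still need 363.0 mg).
Take 1.163 servings of orange: +363.0 mg potassium for $0.93 (total $2.48, still need 0.0 mg).
Greedy by cheapest-per-mg is optimal for a single linear constraint, so the minimum cost is $2.48.

$2.48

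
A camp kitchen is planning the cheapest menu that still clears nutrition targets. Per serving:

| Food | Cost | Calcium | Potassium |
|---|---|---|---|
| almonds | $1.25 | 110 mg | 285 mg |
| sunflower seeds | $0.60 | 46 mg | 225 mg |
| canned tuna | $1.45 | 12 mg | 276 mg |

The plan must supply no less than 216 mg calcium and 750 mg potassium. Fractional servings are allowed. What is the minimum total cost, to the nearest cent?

$2.59

almonds only: max(216/110, 750/285) = 2.632 servings → $3.29.
sunflower seeds only: max(216/46, 750/225) = 4.696 servings → $2.82.
canned tuna only: max(216/12, 750/276) = 18 servings → $26.10.
almonds + sunflower seeds with both tight: 1.211 servings and 1.799 servings → $2.59.
almonds + canned tuna with both tight: 1.879 servings and 0.7773 servings → $3.48.
sunflower seeds + canned tuna: the both-tight solution has a negative serving — not a feasible corner.
The minimum over all feasible corners is $2.59.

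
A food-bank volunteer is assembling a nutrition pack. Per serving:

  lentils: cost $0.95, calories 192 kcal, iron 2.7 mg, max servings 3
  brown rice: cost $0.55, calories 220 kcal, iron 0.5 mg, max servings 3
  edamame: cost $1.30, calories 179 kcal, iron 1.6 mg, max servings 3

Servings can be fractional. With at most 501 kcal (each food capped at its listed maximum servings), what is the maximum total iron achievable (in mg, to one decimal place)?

Iron per kcal: lentils 0.01406, edamame 0.008939, brown rice 0.002273.
Take 2.609 servings of lentils: uses 501 kcal, +7.0 mg iron (running total 7.0 mg).
Filling greedily by iron-per-kcal is optimal for one linear limit, giving 7.0 mg.

7.0 mg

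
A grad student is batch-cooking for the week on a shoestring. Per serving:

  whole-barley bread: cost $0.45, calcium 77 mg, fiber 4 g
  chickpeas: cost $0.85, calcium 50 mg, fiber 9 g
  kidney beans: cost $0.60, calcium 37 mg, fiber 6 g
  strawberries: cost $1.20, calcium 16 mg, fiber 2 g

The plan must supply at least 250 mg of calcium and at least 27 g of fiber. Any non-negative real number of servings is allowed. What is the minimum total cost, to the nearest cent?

$2.68

whole-barley bread only: max(250/77, 27/4) = 6.75 servings → $3.04.
chickpeas only: max(250/50, 27/9) = 5 servings → $4.25.
kidney beans only: max(250/37, 27/6) = 6.757 servings → $4.05.
strawberries only: max(250/16, 27/2) = 15.62 servings → $18.75.
whole-barley bread + chickpeas with both tight: 1.826 servings and 2.189 servings → $2.68.
whole-barley bread + kidney beans with both tight: 1.596 servings and 3.436 servings → $2.78.
whole-barley bread + strawberries with both tight: 0.7556 servings and 11.99 servings → $14.73.
chickpeas + kidney beans with both targets exact would need a negative amount; discard.
chickpeas + strawberries with both targets exact would need a negative amount; discard.
kidney beans + strawberries with both targets exact would need a negative amount; discard.
The minimum over all feasible corners is $2.68.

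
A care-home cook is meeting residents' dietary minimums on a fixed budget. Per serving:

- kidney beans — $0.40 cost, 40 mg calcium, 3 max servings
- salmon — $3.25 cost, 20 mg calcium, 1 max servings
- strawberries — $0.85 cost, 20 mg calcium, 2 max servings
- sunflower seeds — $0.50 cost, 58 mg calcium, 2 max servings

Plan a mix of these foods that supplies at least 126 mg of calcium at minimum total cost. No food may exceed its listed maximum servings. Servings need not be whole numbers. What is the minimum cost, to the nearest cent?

$1.10

Cost per mg of calcium: sunflower seeds $0.0086, kidney beans $0.0100, strawberries $0.0425, salmon $0.1625.
Take 2 servings of sunflower seeds: +116.0 mg calcium for $1.00 (total $1.00, still need 10.0 mg).
Take 0.25 servings of kidney beans: +10.0 mg calcium for $0.10 (total $1.10, still need 0.0 mg).
Filling from the cheapest source first is optimal under one linear minimum: $1.10.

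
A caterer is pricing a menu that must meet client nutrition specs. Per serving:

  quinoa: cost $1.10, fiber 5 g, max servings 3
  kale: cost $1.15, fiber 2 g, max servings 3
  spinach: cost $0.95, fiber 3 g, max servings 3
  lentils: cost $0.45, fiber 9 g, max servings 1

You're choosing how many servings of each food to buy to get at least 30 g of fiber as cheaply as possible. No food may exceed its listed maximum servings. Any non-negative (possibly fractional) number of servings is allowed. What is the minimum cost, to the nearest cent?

Cost per g of fiber: lentils $0.0500, quinoa $0.2200, spinach $0.3167, kale $0.5750.
Take 1 serving of lentils: +9.0 g fiber for $0.45 (total $0.45, still need 21.0 g).
Take 3 servings of quinoa: +15.0 g fiber for $3.30 (total $3.75, still need 6.0 g).
Take 2 servings of spinach: +6.0 g fiber for $1.90 (total $5.65, still need 0.0 g).
Filling from the cheapest source first is optimal under one linear minimum: $5.65.

$5.65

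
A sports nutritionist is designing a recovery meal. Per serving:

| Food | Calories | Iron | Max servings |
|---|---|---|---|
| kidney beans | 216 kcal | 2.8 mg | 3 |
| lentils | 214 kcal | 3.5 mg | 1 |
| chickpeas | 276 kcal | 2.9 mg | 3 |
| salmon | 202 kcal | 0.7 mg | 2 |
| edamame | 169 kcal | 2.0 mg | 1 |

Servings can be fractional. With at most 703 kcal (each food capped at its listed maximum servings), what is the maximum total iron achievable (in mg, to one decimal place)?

9.8 mg

Iron per kcal: lentils 0.01636, kidney beans 0.01296, edamame 0.01183, chickpeas 0.01051, salmon 0.003465.
Take 1 serving of lentils: uses 214 kcal, +3.5 mg iron (running total 3.5 mg).
Take 2.264 servings of kidney beans: uses 489 kcal, +6.3 mg iron (running total 9.8 mg).
Filling greedily by iron-per-kcal is optimal for one linear limit, giving 9.8 mg.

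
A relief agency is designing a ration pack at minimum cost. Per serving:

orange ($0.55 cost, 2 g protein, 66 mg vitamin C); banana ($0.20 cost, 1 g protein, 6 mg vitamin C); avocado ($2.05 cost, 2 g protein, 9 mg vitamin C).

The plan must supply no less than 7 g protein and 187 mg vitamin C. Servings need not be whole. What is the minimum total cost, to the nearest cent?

A basic optimal solution has at most two foods positive. Try each food alone and each pair with both targets met exactly.
orange only: max(7/2, 187/66) = 3.5 servings → $1.93.
banana only: max(7/1, 187/6) = 31.17 servings → $6.23.
avocado only: max(7/2, 187/9) = 20.78 servings → $42.59.
orange + banana with both tight: 2.685 servings and 1.63 servings → $1.80.
orange + avocado with both tight: 2.728 servings and 0.7719 servings → $3.08.
banana + avocado with both targets exact would need a negative amount; discard.
The minimum over all feasible corners is $1.80.

$1.80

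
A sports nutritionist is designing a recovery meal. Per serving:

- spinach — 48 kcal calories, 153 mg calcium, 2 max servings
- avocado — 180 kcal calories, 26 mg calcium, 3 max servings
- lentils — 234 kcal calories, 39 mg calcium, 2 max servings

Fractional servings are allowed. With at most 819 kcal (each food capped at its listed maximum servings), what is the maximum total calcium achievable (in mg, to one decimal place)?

420.8 mg

Calcium per kcal: spinach 3.188, lentils 0.1667, avocado 0.1444.
Take 2 servings of spinach: uses 96 kcal, +306.0 mg calcium (running total 306.0 mg).
Take 2 servings of lentils: uses 468 kcal, +78.0 mg calcium (running total 384.0 mg).
Take 1.417 servings of avocado: uses 255 kcal, +36.8 mg calcium (running total 420.8 mg).
Greedy by best ratio exhausts the calories allowance optimally: 420.8 mg.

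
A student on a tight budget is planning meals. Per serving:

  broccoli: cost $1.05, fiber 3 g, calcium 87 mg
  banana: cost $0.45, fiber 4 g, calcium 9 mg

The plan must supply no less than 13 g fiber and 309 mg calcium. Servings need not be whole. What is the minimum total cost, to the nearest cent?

$3.95

With two linear requirements the optimum uses one or two foods; enumerate the corners.
broccoli only: max(13/3, 309/87) = 4.333 servings → $4.55.
banana only: max(13/4, 309/9) = 34.33 servings → $15.45.
broccoli + banana with both tight: 3.486 servings and 0.6355 servings → $3.95.
So the least-cost plan costs $3.95.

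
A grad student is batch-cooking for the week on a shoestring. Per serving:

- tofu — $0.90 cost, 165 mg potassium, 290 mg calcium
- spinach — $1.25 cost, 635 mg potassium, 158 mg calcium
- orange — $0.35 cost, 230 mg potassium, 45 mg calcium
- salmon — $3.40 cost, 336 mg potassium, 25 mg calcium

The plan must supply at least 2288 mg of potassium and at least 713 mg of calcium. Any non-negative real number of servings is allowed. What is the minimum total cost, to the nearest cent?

$4.15

Check every corner: each single food scaled to meet both minima, and each pair solved so both constraints bind.
tofu only: max(2288/165, 713/290) = 13.87 servings → $12.48.
spinach only: max(2288/635, 713/158) = 4.513 servings → $5.64.
orange only: max(2288/230, 713/45) = 15.84 servings → $5.55.
salmon only: max(2288/336, 713/25) = 28.52 servings → $96.97.
tofu + spinach with both tight: 0.5772 servings and 3.453 servings → $4.84.
tofu + orange with both tight: 1.03 servings and 9.209 servings → $4.15.
tofu + salmon with both tight: 1.954 servings and 5.85 servings → $21.65.
spinach + orange: the both-tight solution has a negative serving — not a feasible corner.
spinach + salmon: the both-tight solution has a negative serving — not a feasible corner.
orange + salmon with both targets exact would need a negative amount; discard.
So the least-cost plan costs $4.15.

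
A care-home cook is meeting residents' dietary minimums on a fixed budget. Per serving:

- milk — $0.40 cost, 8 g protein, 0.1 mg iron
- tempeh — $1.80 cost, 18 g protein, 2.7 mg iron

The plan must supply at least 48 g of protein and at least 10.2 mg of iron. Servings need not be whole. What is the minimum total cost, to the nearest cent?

Check every corner: each single food scaled to meet both minima, and each pair solved so both constraints bind.
milk only: max(48/8, 10.2/0.1) = 102 servings → $40.80.
tempeh only: max(48/18, 10.2/2.7) = 3.778 servings → $6.80.
milk + tempeh: intersection lies outside the first quadrant.
Cheapest feasible corner: $6.80.

$6.80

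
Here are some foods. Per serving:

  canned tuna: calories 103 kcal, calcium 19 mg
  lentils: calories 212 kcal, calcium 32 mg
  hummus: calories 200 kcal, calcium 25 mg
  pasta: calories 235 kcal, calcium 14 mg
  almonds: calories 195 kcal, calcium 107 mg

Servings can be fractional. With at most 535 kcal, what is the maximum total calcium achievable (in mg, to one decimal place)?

293.6 mg

Calcium per kcal: almonds 0.5487, canned tuna 0.1845, lentils 0.1509, hummus 0.125, pasta 0.05957.
With no serving limits, spend the whole calories allowance on almonds: 535 kcal / 195 kcal × 107 mg = 293.6 mg.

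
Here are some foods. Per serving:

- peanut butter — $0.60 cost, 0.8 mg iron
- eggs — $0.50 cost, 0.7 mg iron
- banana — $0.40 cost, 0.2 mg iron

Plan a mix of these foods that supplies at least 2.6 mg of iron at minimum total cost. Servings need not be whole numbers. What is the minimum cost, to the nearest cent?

Cost per mg of iron: eggs $0.7143, peanut butter $0.7500, banana $2.0000.
With no serving limits, use only eggs: 2.6 mg / 0.7 mg = 3.714 servings × $0.50 = $1.86.

$1.86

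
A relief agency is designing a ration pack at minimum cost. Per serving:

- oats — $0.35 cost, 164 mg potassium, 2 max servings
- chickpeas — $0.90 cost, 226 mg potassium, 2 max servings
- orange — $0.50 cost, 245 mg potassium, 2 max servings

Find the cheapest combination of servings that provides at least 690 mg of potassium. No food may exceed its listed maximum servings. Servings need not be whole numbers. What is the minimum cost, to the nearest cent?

$1.43

Cost per mg of potassium: orange $0.0020, oats $0.0021, chickpeas $0.0040.
Take 2 servings of orange: +490.0 mg potassium for $1.00 (total $1.00, still need 200.0 mg).
Take 1.22 servings of oats: +200.0 mg potassium for $0.43 (total $1.43, still need 0.0 mg).
Filling from the cheapest source first is optimal under one linear minimum: $1.43.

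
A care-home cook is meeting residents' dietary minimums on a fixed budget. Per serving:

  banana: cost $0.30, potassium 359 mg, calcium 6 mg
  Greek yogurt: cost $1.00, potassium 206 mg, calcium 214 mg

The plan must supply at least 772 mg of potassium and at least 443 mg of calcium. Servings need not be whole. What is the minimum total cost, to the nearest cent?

$2.34

The cheapest plan sits at a corner of the feasible region — with two constraints it uses at most two foods.
banana only: max(772/359, 443/6) = 73.83 servings → $22.15.
Greek yogurt only: max(772/206, 443/214) = 3.748 servings → $3.75.
banana + Greek yogurt with both tight: 0.9783 servings and 2.043 servings → $2.34.
Cheapest feasible corner: $2.34.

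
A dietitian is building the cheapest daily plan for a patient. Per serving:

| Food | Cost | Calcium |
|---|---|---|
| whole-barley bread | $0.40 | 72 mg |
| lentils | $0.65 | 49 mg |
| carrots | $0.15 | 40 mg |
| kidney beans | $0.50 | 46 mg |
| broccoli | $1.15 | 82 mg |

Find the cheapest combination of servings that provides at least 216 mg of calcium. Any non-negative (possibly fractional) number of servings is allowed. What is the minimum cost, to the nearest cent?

Cost per mg of calcium: carrots $0.0037, whole-barley bread $0.0056, kidney beans $0.0109, lentils $0.0133, broccoli $0.0140.
With no serving limits, use only carrots: 216 mg / 40 mg = 5.4 servings × $0.15 = $0.81.

$0.81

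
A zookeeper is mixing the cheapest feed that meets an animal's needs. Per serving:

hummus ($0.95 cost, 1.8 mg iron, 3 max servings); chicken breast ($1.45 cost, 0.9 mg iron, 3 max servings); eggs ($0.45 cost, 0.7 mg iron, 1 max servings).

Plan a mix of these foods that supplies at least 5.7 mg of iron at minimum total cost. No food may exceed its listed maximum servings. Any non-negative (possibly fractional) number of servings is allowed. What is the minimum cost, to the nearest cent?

Cost per mg of iron: hummus $0.5278, eggs $0.6429, chicken breast $1.6111.
Take 3 servings of hummus: +5.4 mg iron for $2.85 (total $2.85, still need 0.3 mg).
Take 0.4286 servings of eggs: +0.3 mg iron for $0.19 (total $3.04, still need 0.0 mg).
Filling from the cheapest source first is optimal under one linear minimum: $3.04.

$3.04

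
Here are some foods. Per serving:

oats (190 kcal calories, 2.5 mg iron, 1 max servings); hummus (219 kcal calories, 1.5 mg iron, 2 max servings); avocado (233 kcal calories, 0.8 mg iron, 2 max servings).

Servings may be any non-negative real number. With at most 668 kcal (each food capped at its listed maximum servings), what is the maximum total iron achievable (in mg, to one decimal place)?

Iron per kcal: oats 0.01316, hummus 0.006849, avocado 0.003433.
Take 1 serving of oats: uses 190 kcal, +2.5 mg iron (running total 2.5 mg).
Take 2 servings of hummus: uses 438 kcal, +3.0 mg iron (running total 5.5 mg).
Take 0.1717 servings of avocado: uses 40 kcal, +0.1 mg iron (running total 5.6 mg).
Filling greedily by iron-per-kcal is optimal for one linear limit, giving 5.6 mg.

5.6 mg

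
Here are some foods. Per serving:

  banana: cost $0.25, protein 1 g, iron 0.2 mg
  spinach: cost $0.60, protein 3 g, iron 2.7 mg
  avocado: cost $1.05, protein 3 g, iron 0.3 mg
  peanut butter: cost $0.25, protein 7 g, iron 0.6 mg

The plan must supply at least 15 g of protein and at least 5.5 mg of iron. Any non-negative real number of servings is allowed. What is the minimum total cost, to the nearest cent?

This is a tiny linear program; its minimum lies at a vertex of the feasible set. List the vertices and price them.
banana only: max(15/1, 5.5/0.2) = 27.5 servings → $6.88.
spinach only: max(15/3, 5.5/2.7) = 5 servings → $3.00.
avocado only: max(15/3, 5.5/0.3) = 18.33 servings → $19.25.
peanut butter only: max(15/7, 5.5/0.6) = 9.167 servings → $2.29.
banana + spinach with both tight: 11.43 servings and 1.19 servings → $3.57.
banana + avocado: intersection lies outside the first quadrant.
banana + peanut butter with both targets exact would need a negative amount; discard.
spinach + avocado with both tight: 1.667 servings and 3.333 servings → $4.50.
spinach + peanut butter with both tight: 1.725 servings and 1.404 servings → $1.39.
avocado + peanut butter: intersection lies outside the first quadrant.
So the least-cost plan costs $1.39.

$1.39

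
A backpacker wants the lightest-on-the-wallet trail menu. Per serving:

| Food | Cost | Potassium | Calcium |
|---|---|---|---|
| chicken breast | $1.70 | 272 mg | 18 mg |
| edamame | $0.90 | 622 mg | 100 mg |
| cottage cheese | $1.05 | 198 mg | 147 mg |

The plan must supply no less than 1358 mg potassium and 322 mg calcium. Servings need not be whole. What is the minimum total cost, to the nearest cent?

With two linear requirements the optimum uses one or two foods; enumerate the corners.
chicken breast only: max(1358/272, 322/18) = 17.89 servings → $30.41.
edamame only: max(1358/622, 322/100) = 3.22 servings → $2.90.
cottage cheese only: max(1358/198, 322/147) = 6.859 servings → $7.20.
chicken breast + edamame with both targets exact would need a negative amount; discard.
chicken breast + cottage cheese with both tight: 3.731 servings and 1.734 servings → $8.16.
edamame + cottage cheese with both tight: 1.897 servings and 0.9002 servings → $2.65.
Cheapest feasible corner: $2.65.

$2.65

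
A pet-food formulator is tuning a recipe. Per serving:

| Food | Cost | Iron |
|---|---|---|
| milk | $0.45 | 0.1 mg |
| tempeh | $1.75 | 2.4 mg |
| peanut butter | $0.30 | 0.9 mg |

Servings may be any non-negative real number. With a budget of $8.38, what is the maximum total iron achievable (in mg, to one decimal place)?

25.1 mg

Iron per dollar: peanut butter 3, tempeh 1.371, milk 0.2222.
With no serving limits, spend the whole cost allowance on peanut butter: $8.38 / $0.30 × 0.9 mg = 25.1 mg.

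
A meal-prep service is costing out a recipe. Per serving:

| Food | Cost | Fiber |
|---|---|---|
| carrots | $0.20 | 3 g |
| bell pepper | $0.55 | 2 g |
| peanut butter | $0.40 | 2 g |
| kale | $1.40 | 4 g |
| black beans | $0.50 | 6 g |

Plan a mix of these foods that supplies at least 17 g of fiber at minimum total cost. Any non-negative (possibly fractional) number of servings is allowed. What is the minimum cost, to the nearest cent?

$1.13

Cost per g of fiber: carrots $0.0667, black beans $0.0833, peanut butter $0.2000, bell pepper $0.2750, kale $0.3500.
With no serving limits, use only carrots: 17 g / 3 g = 5.667 servings × $0.20 = $1.13.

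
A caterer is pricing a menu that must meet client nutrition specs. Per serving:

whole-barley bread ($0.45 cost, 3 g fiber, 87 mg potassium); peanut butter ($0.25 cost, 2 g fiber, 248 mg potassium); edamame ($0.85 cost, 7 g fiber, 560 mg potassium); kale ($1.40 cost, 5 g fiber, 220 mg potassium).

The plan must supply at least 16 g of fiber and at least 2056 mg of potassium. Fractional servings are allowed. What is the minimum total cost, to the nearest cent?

At the optimum either one food covers both requirements or two foods hit both targets exactly; no other combination can be cheaper.
whole-barley bread only: max(16/3, 2056/87) = 23.63 servings → $10.63.
peanut butter only: max(16/2, 2056/248) = 8.29 servings → $2.07.
edamame only: max(16/7, 2056/560) = 3.671 servings → $3.12.
kale only: max(16/5, 2056/220) = 9.345 servings → $13.08.
whole-barley bread + peanut butter: the both-tight solution has a negative serving — not a feasible corner.
whole-barley bread + edamame: intersection lies outside the first quadrant.
whole-barley bread + kale: the both-tight solution has a negative serving — not a feasible corner.
peanut butter + edamame with both targets exact would need a negative amount; discard.
peanut butter + kale: intersection lies outside the first quadrant.
edamame + kale with both targets exact would need a negative amount; discard.
The minimum over all feasible corners is $2.07.

$2.07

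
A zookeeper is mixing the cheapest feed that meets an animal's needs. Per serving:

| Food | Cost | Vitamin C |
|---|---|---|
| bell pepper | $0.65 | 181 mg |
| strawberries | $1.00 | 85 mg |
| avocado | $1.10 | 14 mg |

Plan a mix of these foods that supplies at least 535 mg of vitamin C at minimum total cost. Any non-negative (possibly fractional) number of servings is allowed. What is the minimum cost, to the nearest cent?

$1.92

Cost per mg of vitamin C: bell pepper $0.0036, strawberries $0.0118, avocado $0.0786.
With no serving limits, use only bell pepper: 535 mg / 181 mg = 2.956 servings × $0.65 = $1.92.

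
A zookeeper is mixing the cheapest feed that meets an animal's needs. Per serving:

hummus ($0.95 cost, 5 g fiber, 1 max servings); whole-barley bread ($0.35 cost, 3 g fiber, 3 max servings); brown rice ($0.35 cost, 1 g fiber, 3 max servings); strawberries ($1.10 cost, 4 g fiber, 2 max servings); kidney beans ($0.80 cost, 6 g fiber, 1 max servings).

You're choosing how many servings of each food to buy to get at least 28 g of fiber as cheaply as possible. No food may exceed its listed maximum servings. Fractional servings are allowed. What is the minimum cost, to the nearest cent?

$5.00

Cost per g of fiber: whole-barley bread $0.1167, kidney beans $0.1333, hummus $0.1900, strawberries $0.2750, brown rice $0.3500.
Take 3 servings of whole-barley bread: +9.0 g fiber for $1.05 (total $1.05, still need 19.0 g).
Take 1 serving of kidney beans: +6.0 g fiber for $0.80 (total $1.85, still need 13.0 g).
Take 1 serving of hummus: +5.0 g fiber for $0.95 (total $2.80, still need 8.0 g).
Take 2 servings of strawberries: +8.0 g fiber for $2.20 (total $5.00, still need 0.0 g).
Filling from the cheapest source first is optimal under one linear minimum: $5.00.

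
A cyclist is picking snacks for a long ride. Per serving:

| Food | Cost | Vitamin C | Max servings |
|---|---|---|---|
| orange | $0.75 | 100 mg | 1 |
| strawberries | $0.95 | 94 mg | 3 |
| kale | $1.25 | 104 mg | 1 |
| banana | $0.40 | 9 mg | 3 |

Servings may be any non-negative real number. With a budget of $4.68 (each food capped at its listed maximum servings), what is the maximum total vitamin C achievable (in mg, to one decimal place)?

Vitamin C per dollar: orange 133.3, strawberries 98.95, kale 83.2, banana 22.5.
Take 1 serving of orange: spends $0.75, +100.0 mg vitamin C (running total 100.0 mg).
Take 3 servings of strawberries: spends $2.85, +282.0 mg vitamin C (running total 382.0 mg).
Take 0.864 servings of kale: spends $1.08, +89.9 mg vitamin C (running total 471.9 mg).
Greedy by best ratio exhausts the cost allowance optimally: 471.9 mg.

471.9 mg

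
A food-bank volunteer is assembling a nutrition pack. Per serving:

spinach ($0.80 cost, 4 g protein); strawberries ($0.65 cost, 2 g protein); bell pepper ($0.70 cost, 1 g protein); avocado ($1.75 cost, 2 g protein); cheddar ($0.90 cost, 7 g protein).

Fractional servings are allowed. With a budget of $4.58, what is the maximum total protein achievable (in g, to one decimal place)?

35.6 g

Protein per dollar: cheddar 7.778, spinach 5, strawberries 3.077, bell pepper 1.429, avocado 1.143.
With no serving limits, spend the whole cost allowance on cheddar: $4.58 / $0.90 × 7 g = 35.6 g.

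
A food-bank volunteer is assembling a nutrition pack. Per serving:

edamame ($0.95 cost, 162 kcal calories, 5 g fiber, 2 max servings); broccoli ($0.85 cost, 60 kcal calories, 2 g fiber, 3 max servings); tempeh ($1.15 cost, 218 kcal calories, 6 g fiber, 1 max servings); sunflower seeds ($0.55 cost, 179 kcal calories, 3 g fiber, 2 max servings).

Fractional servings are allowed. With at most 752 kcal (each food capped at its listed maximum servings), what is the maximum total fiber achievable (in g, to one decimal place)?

Fiber per kcal: broccoli 0.03333, edamame 0.03086, tempeh 0.02752, sunflower seeds 0.01676.
Take 3 servings of broccoli: uses 180 kcal, +6.0 g fiber (running total 6.0 g).
Take 2 servings of edamame: uses 324 kcal, +10.0 g fiber (running total 16.0 g).
Take 1 serving of tempeh: uses 218 kcal, +6.0 g fiber (running total 22.0 g).
Take 0.1676 servings of sunflower seeds: uses 30 kcal, +0.5 g fiber (running total 22.5 g).
Greedy by best ratio exhausts the calories allowance optimally: 22.5 g.

22.5 g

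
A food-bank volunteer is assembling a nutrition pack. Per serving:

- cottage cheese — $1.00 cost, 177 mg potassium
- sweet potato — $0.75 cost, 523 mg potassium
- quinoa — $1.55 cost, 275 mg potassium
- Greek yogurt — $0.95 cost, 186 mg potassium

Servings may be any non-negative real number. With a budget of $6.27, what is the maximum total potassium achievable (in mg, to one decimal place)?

4372.3 mg

Potassium per dollar: sweet potato 697.3, Greek yogurt 195.8, quinoa 177.4, cottage cheese 177.
With no serving limits, spend the whole cost allowance on sweet potato: $6.27 / $0.75 × 523 mg = 4372.3 mg.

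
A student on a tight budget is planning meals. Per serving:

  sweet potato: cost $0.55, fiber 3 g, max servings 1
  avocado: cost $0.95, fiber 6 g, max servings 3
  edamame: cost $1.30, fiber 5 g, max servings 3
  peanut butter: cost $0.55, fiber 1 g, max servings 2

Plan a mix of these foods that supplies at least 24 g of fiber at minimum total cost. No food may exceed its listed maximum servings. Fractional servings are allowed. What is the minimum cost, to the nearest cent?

$4.18

Cost per g of fiber: avocado $0.1583, sweet potato $0.1833, edamame $0.2600, peanut butter $0.5500.
Take 3 servings of avocado: +18.0 g fiber for $2.85 (total $2.85, still need 6.0 g).
Take 1 serving of sweet potato: +3.0 g fiber for $0.55 (total $3.40, still need 3.0 g).
Take 0.6 servings of edamame: +3.0 g fiber for $0.78 (total $4.18, still need 0.0 g).
Greedy by cheapest-per-g is optimal for a single linear constraint, so the minimum cost is $4.18.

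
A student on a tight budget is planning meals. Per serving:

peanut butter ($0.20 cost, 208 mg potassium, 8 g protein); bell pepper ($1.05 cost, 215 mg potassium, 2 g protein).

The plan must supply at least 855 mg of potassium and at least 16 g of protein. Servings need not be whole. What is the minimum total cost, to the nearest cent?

$0.82

Two binding constraints pin down two serving amounts, so the optimal mix uses at most two foods. The candidates are each food alone (scaled to the tighter of potassium/protein) and each pair with both constraints tight.
peanut butter only: max(855/208, 16/8) = 4.111 servings → $0.82.
bell pepper only: max(855/215, 16/2) = 8 servings → $8.40.
peanut butter + bell pepper with both tight: 1.327 servings and 2.693 servings → $3.09.
So the least-cost plan costs $0.82.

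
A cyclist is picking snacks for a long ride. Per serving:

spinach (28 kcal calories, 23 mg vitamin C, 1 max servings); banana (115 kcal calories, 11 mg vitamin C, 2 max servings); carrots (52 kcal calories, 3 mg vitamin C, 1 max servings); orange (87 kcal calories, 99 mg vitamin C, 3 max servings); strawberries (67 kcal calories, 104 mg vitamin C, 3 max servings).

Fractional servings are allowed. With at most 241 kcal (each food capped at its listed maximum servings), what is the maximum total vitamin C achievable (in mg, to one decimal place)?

Vitamin C per kcal: strawberries 1.552, orange 1.138, spinach 0.8214, banana 0.09565, carrots 0.05769.
Take 3 servings of strawberries: uses 201 kcal, +312.0 mg vitamin C (running total 312.0 mg).
Take 0.4598 servings of orange: uses 40 kcal, +45.5 mg vitamin C (running total 357.5 mg).
Filling greedily by vitamin C-per-kcal is optimal for one linear limit, giving 357.5 mg.

357.5 mg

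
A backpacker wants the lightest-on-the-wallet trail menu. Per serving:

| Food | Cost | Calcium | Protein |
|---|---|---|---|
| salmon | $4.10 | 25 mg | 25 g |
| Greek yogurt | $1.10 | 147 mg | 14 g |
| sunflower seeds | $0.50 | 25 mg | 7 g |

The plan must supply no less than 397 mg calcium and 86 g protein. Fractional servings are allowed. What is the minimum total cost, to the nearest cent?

At the optimum either one food covers both requirements or two foods hit both targets exactly; no other combination can be cheaper.
salmon only: max(397/25, 86/25) = 15.88 servings → $65.11.
Greek yogurt only: max(397/147, 86/14) = 6.143 servings → $6.76.
sunflower seeds only: max(397/25, 86/7) = 15.88 servings → $7.94.
salmon + Greek yogurt with both tight: 2.131 servings and 2.338 servings → $11.31.
salmon + sunflower seeds with both targets exact would need a negative amount; discard.
Greek yogurt + sunflower seeds with both tight: 0.9264 servings and 10.43 servings → $6.24.
Cheapest feasible corner: $6.24.

$6.24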